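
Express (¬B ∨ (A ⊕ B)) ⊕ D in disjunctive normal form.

(¬B ∨ (A ⊕ B)) ⊕ D
≡ ((¬B ∨ (A ⊕ B)) ∧ ¬D) ∨ (¬(¬B ∨ (A ⊕ B)) ∧ D)   (expand ⊕)
≡ ((¬B ∨ (A ∧ ¬B) ∨ (¬A ∧ B)) ∧ ¬D) ∨ (¬(¬B ∨ (A ⊕ B)) ∧ D)   (expand ⊕)
≡ ((¬B ∨ (A ∧ ¬B) ∨ (¬A ∧ B)) ∧ ¬D) ∨ (¬(¬B ∨ (A ∧ ¬B) ∨ (¬A ∧ B)) ∧ D)   (expand ⊕)
≡ ((¬B ∨ (A ∧ ¬B) ∨ (¬A ∧ B)) ∧ ¬D) ∨ (¬¬B ∧ ¬(A ∧ ¬B) ∧ ¬(¬A ∧ B) ∧ D)   (De Morgan)
≡ ((¬B ∨ (A ∧ ¬B) ∨ (¬A ∧ B)) ∧ ¬D) ∨ (B ∧ ¬(A ∧ ¬B) ∧ ¬(¬A ∧ B) ∧ D)   (double negation)
≡ ((¬B ∨ (A ∧ ¬B) ∨ (¬A ∧ B)) ∧ ¬D) ∨ (B ∧ (¬A ∨ ¬¬B) ∧ ¬(¬A ∧ B) ∧ D)   (De Morgan)
≡ ((¬B ∨ (A ∧ ¬B) ∨ (¬A ∧ B)) ∧ ¬D) ∨ (B ∧ (¬A ∨ B) ∧ ¬(¬A ∧ B) ∧ D)   (double negation)
≡ ((¬B ∨ (A ∧ ¬B) ∨ (¬A ∧ B)) ∧ ¬D) ∨ (B ∧ (¬A ∨ B) ∧ (¬¬A ∨ ¬B) ∧ D)   (De Morgan)
≡ ((¬B ∨ (A ∧ ¬B) ∨ (¬A ∧ B)) ∧ ¬D) ∨ (B ∧ (¬A ∨ B) ∧ (A ∨ ¬B) ∧ D)   (double negation)
≡ (¬B ∧ ¬D) ∨ (A ∧ ¬B ∧ ¬D) ∨ (¬A ∧ B ∧ ¬D) ∨ (B ∧ ¬A ∧ A ∧ D) ∨ (B ∧ ¬A ∧ ¬B ∧ D) ∨ (B ∧ B ∧ A ∧ D) ∨ (B ∧ B ∧ ¬B ∧ D)   (distribute ∧ over ∨)
≡ (¬B ∧ ¬D) ∨ (¬A ∧ B ∧ ¬D) ∨ (B ∧ A ∧ D)   (simplify)

(¬B ∧ ¬D) ∨ (¬A ∧ B ∧ ¬D) ∨ (B ∧ A ∧ D)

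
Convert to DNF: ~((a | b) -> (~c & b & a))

(a & c) | (a & ~b) | (b & c) | (b & ~a)

~((a | b) -> (~c & b & a))
= ~(~(a | b) | (~c & b & a))
= ~~(a | b) & ~(~c & b & a)
= (a | b) & ~(~c & b & a)
= (a | b) & (~~c | ~b | ~a)
= (a | b) & (c | ~b | ~a)
= (a & c) | (a & ~b) | (a & ~a) | (b & c) | (b & ~b) | (b & ~a)
= (a & c) | (a & ~b) | (b & c) | (b & ~a)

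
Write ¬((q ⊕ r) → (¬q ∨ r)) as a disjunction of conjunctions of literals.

q ∧ ¬r

¬((q ⊕ r) → (¬q ∨ r))
⇔ ¬(¬(q ⊕ r) ∨ ¬q ∨ r)   (eliminate →)
⇔ ¬(¬((q ∧ ¬r) ∨ (¬q ∧ r)) ∨ ¬q ∨ r)   (expand ⊕)
⇔ ¬¬((q ∧ ¬r) ∨ (¬q ∧ r)) ∧ ¬¬q ∧ ¬r   (De Morgan)
⇔ ((q ∧ ¬r) ∨ (¬q ∧ r)) ∧ ¬¬q ∧ ¬r   (double negation)
⇔ ((q ∧ ¬r) ∨ (¬q ∧ r)) ∧ q ∧ ¬r   (double negation)
⇔ (q ∧ ¬r ∧ q ∧ ¬r) ∨ (¬q ∧ r ∧ q ∧ ¬r)   (distribute ∧ over ∨)
⇔ q ∧ ¬r   (simplify)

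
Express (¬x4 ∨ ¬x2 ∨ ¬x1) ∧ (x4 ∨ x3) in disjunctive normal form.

(¬x4 ∨ ¬x2 ∨ ¬x1) ∧ (x4 ∨ x3)
≡ (¬x4 ∧ x4) ∨ (¬x4 ∧ x3) ∨ (¬x2 ∧ x4) ∨ (¬x2 ∧ x3) ∨ (¬x1 ∧ x4) ∨ (¬x1 ∧ x3)   — distribute ∧ over ∨
≡ (¬x4 ∧ x3) ∨ (¬x2 ∧ x4) ∨ (¬x2 ∧ x3) ∨ (¬x1 ∧ x4) ∨ (¬x1 ∧ x3)   — simplify

(¬x4 ∧ x3) ∨ (¬x2 ∧ x4) ∨ (¬x2 ∧ x3) ∨ (¬x1 ∧ x4) ∨ (¬x1 ∧ x3)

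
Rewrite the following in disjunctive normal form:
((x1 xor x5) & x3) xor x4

((x1 xor x5) & x3) xor x4
≡ ((x1 xor x5) & x3 & ~x4) | (~((x1 xor x5) & x3) & x4)   [expand xor]
≡ (((x1 & ~x5) | (~x1 & x5)) & x3 & ~x4) | (~((x1 xor x5) & x3) & x4)   [expand xor]
≡ (((x1 & ~x5) | (~x1 & x5)) & x3 & ~x4) | (~(((x1 & ~x5) | (~x1 & x5)) & x3) & x4)   [expand xor]
≡ (((x1 & ~x5) | (~x1 & x5)) & x3 & ~x4) | ((~((x1 & ~x5) | (~x1 & x5)) | ~x3) & x4)   [De Morgan]
≡ (((x1 & ~x5) | (~x1 & x5)) & x3 & ~x4) | (((~(x1 & ~x5) & ~(~x1 & x5)) | ~x3) & x4)   [De Morgan]
≡ (((x1 & ~x5) | (~x1 & x5)) & x3 & ~x4) | ((((~x1 | ~~x5) & ~(~x1 & x5)) | ~x3) & x4)   [De Morgan]
≡ (((x1 & ~x5) | (~x1 & x5)) & x3 & ~x4) | ((((~x1 | x5) & ~(~x1 & x5)) | ~x3) & x4)   [double negation]
≡ (((x1 & ~x5) | (~x1 & x5)) & x3 & ~x4) | ((((~x1 | x5) & (~~x1 | ~x5)) | ~x3) & x4)   [De Morgan]
≡ (((x1 & ~x5) | (~x1 & x5)) & x3 & ~x4) | ((((~x1 | x5) & (x1 | ~x5)) | ~x3) & x4)   [double negation]
≡ (x1 & ~x5 & x3 & ~x4) | (~x1 & x5 & x3 & ~x4) | (~x1 & x1 & x4) | (~x1 & ~x5 & x4) | (x5 & x1 & x4) | (x5 & ~x5 & x4) | (~x3 & x4)   [distribute & over |]
≡ (x1 & ~x5 & x3 & ~x4) | (~x1 & x5 & x3 & ~x4) | (~x1 & ~x5 & x4) | (x5 & x1 & x4) | (~x3 & x4)   [simplify]

(x1 & ~x5 & x3 & ~x4) | (~x1 & x5 & x3 & ~x4) | (~x1 & ~x5 & x4) | (x5 & x1 & x4) | (~x3 & x4)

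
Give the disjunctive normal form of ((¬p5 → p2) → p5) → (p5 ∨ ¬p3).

((¬p5 → p2) → p5) → (p5 ∨ ¬p3)
≡ ¬((¬p5 → p2) → p5) ∨ p5 ∨ ¬p3   — eliminate →
≡ ¬(¬(¬p5 → p2) ∨ p5) ∨ p5 ∨ ¬p3   — eliminate →
≡ ¬(¬(¬¬p5 ∨ p2) ∨ p5) ∨ p5 ∨ ¬p3   — eliminate →
≡ (¬¬(¬¬p5 ∨ p2) ∧ ¬p5) ∨ p5 ∨ ¬p3   — De Morgan
≡ ((¬¬p5 ∨ p2) ∧ ¬p5) ∨ p5 ∨ ¬p3   — double negation
≡ ((p5 ∨ p2) ∧ ¬p5) ∨ p5 ∨ ¬p3   — double negation
≡ (p5 ∧ ¬p5) ∨ (p2 ∧ ¬p5) ∨ p5 ∨ ¬p3   — distribute ∧ over ∨
≡ (p2 ∧ ¬p5) ∨ p5 ∨ ¬p3   — simplify

(p2 ∧ ¬p5) ∨ p5 ∨ ¬p3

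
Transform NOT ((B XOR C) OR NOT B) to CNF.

(NOT B OR C) AND B

NOT ((B XOR C) OR NOT B)
≡ NOT (((B OR C) AND NOT (B AND C)) OR NOT B)   (expand XOR)
≡ NOT ((B OR C) AND NOT (B AND C)) AND NOT NOT B   (De Morgan)
≡ (NOT (B OR C) OR NOT NOT (B AND C)) AND NOT NOT B   (De Morgan)
≡ ((NOT B AND NOT C) OR NOT NOT (B AND C)) AND NOT NOT B   (De Morgan)
≡ ((NOT B AND NOT C) OR (B AND C)) AND NOT NOT B   (double negation)
≡ ((NOT B AND NOT C) OR (B AND C)) AND B   (double negation)
≡ (NOT B OR B) AND (NOT B OR C) AND (NOT C OR B) AND (NOT C OR C) AND B   (distribute OR over AND)
≡ (NOT B OR C) AND B   (simplify)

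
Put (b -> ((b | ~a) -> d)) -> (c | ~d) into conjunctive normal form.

~d | c

(b -> ((b | ~a) -> d)) -> (c | ~d)
= ~(b -> ((b | ~a) -> d)) | c | ~d
= ~(~b | ((b | ~a) -> d)) | c | ~d
= ~(~b | ~(b | ~a) | d) | c | ~d
= (~~b & ~~(b | ~a) & ~d) | c | ~d
= (b & ~~(b | ~a) & ~d) | c | ~d
= (b & (b | ~a) & ~d) | c | ~d
= (b | c | ~d) & (b | ~a | c | ~d) & (~d | c | ~d)
= ~d | c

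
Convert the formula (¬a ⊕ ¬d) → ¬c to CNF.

(a ∨ ¬d ∨ ¬c) ∧ (d ∨ ¬a ∨ ¬c)

(¬a ⊕ ¬d) → ¬c
⇔ ¬(¬a ⊕ ¬d) ∨ ¬c   [eliminate →]
⇔ ¬((¬a ∨ ¬d) ∧ ¬(¬a ∧ ¬d)) ∨ ¬c   [expand ⊕]
⇔ ¬(¬a ∨ ¬d) ∨ ¬¬(¬a ∧ ¬d) ∨ ¬c   [De Morgan]
⇔ (¬¬a ∧ ¬¬d) ∨ ¬¬(¬a ∧ ¬d) ∨ ¬c   [De Morgan]
⇔ (a ∧ ¬¬d) ∨ ¬¬(¬a ∧ ¬d) ∨ ¬c   [double negation]
⇔ (a ∧ d) ∨ ¬¬(¬a ∧ ¬d) ∨ ¬c   [double negation]
⇔ (a ∧ d) ∨ (¬a ∧ ¬d) ∨ ¬c   [double negation]
⇔ (a ∨ ¬a ∨ ¬c) ∧ (a ∨ ¬d ∨ ¬c) ∧ (d ∨ ¬a ∨ ¬c) ∧ (d ∨ ¬d ∨ ¬c)   [distribute ∨ over ∧]
⇔ (a ∨ ¬d ∨ ¬c) ∧ (d ∨ ¬a ∨ ¬c)   [simplify]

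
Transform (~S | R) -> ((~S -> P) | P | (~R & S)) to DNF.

S | P

(~S | R) -> ((~S -> P) | P | (~R & S))
≡ ~(~S | R) | (~S -> P) | P | (~R & S)   (eliminate ->)
≡ ~(~S | R) | ~~S | P | P | (~R & S)   (eliminate ->)
≡ (~~S & ~R) | ~~S | P | P | (~R & S)   (De Morgan)
≡ (S & ~R) | ~~S | P | P | (~R & S)   (double negation)
≡ (S & ~R) | S | P | P | (~R & S)   (double negation)
≡ S | P   (simplify)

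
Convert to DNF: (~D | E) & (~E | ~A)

(~D & ~E) | (~D & ~A) | (E & ~A)

(~D | E) & (~E | ~A)
⇔ (~D & ~E) | (~D & ~A) | (E & ~E) | (E & ~A)   [distribute & over |]
⇔ (~D & ~E) | (~D & ~A) | (E & ~A)   [simplify]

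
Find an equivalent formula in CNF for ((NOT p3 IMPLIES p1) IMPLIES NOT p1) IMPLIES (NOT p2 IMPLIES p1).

((NOT p3 IMPLIES p1) IMPLIES NOT p1) IMPLIES (NOT p2 IMPLIES p1)
= NOT ((NOT p3 IMPLIES p1) IMPLIES NOT p1) OR (NOT p2 IMPLIES p1)
= NOT (NOT (NOT p3 IMPLIES p1) OR NOT p1) OR (NOT p2 IMPLIES p1)
= NOT (NOT (NOT NOT p3 OR p1) OR NOT p1) OR (NOT p2 IMPLIES p1)
= NOT (NOT (NOT NOT p3 OR p1) OR NOT p1) OR NOT NOT p2 OR p1
= (NOT NOT (NOT NOT p3 OR p1) AND NOT NOT p1) OR NOT NOT p2 OR p1
= ((NOT NOT p3 OR p1) AND NOT NOT p1) OR NOT NOT p2 OR p1
= ((p3 OR p1) AND NOT NOT p1) OR NOT NOT p2 OR p1
= ((p3 OR p1) AND p1) OR NOT NOT p2 OR p1
= ((p3 OR p1) AND p1) OR p2 OR p1
= (p3 OR p1 OR p2 OR p1) AND (p1 OR p2 OR p1)
= p1 OR p2

p1 OR p2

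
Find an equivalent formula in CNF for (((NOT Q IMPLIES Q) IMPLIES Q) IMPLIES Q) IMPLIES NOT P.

(((NOT Q IMPLIES Q) IMPLIES Q) IMPLIES Q) IMPLIES NOT P
≡ NOT (((NOT Q IMPLIES Q) IMPLIES Q) IMPLIES Q) OR NOT P   — eliminate IMPLIES
≡ NOT (NOT ((NOT Q IMPLIES Q) IMPLIES Q) OR Q) OR NOT P   — eliminate IMPLIES
≡ NOT (NOT (NOT (NOT Q IMPLIES Q) OR Q) OR Q) OR NOT P   — eliminate IMPLIES
≡ NOT (NOT (NOT (NOT NOT Q OR Q) OR Q) OR Q) OR NOT P   — eliminate IMPLIES
≡ (NOT NOT (NOT (NOT NOT Q OR Q) OR Q) AND NOT Q) OR NOT P   — De Morgan
≡ ((NOT (NOT NOT Q OR Q) OR Q) AND NOT Q) OR NOT P   — double negation
≡ (((NOT NOT NOT Q AND NOT Q) OR Q) AND NOT Q) OR NOT P   — De Morgan
≡ (((NOT Q AND NOT Q) OR Q) AND NOT Q) OR NOT P   — double negation
≡ (NOT Q OR Q OR NOT P) AND (NOT Q OR Q OR NOT P) AND (NOT Q OR NOT P)   — distribute OR over AND
≡ NOT Q OR NOT P   — simplify

NOT Q OR NOT P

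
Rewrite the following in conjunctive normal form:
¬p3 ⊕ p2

(¬p3 ∨ p2) ∧ (p3 ∨ ¬p2)

¬p3 ⊕ p2
≡ (¬p3 ∨ p2) ∧ ¬(¬p3 ∧ p2)   — expand ⊕
≡ (¬p3 ∨ p2) ∧ (¬¬p3 ∨ ¬p2)   — De Morgan
≡ (¬p3 ∨ p2) ∧ (p3 ∨ ¬p2)   — double negation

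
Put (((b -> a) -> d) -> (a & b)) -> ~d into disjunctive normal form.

(((b -> a) -> d) -> (a & b)) -> ~d
⇔ ~(((b -> a) -> d) -> (a & b)) | ~d   [eliminate ->]
⇔ ~(~((b -> a) -> d) | (a & b)) | ~d   [eliminate ->]
⇔ ~(~(~(b -> a) | d) | (a & b)) | ~d   [eliminate ->]
⇔ ~(~(~(~b | a) | d) | (a & b)) | ~d   [eliminate ->]
⇔ (~~(~(~b | a) | d) & ~(a & b)) | ~d   [De Morgan]
⇔ ((~(~b | a) | d) & ~(a & b)) | ~d   [double negation]
⇔ (((~~b & ~a) | d) & ~(a & b)) | ~d   [De Morgan]
⇔ (((b & ~a) | d) & ~(a & b)) | ~d   [double negation]
⇔ (((b & ~a) | d) & (~a | ~b)) | ~d   [De Morgan]
⇔ (b & ~a & ~a) | (b & ~a & ~b) | (d & ~a) | (d & ~b) | ~d   [distribute & over |]
⇔ (b & ~a) | (d & ~a) | (d & ~b) | ~d   [simplify]

(b & ~a) | (d & ~a) | (d & ~b) | ~d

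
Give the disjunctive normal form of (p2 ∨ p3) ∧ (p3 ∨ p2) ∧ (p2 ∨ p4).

(p2 ∨ p3) ∧ (p3 ∨ p2) ∧ (p2 ∨ p4)
= p2 ∧ p3 ∧ p2 ∨ p2 ∧ p3 ∧ p4 ∨ p2 ∧ p2 ∧ p2 ∨ p2 ∧ p2 ∧ p4 ∨ p3 ∧ p3 ∧ p2 ∨ p3 ∧ p3 ∧ p4 ∨ p3 ∧ p2 ∧ p2 ∨ p3 ∧ p2 ∧ p4   [distribute ∧ over ∨]
= p2 ∨ p3 ∧ p4   [simplify]

p2 ∨ p3 ∧ p4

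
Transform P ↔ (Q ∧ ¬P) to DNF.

P ↔ (Q ∧ ¬P)
⇔ (P → (Q ∧ ¬P)) ∧ ((Q ∧ ¬P) → P)   [eliminate ↔]
⇔ (¬P ∨ (Q ∧ ¬P)) ∧ ((Q ∧ ¬P) → P)   [eliminate →]
⇔ (¬P ∨ (Q ∧ ¬P)) ∧ (¬(Q ∧ ¬P) ∨ P)   [eliminate →]
⇔ (¬P ∨ (Q ∧ ¬P)) ∧ (¬Q ∨ ¬¬P ∨ P)   [De Morgan]
⇔ (¬P ∨ (Q ∧ ¬P)) ∧ (¬Q ∨ P ∨ P)   [double negation]
⇔ (¬P ∧ ¬Q) ∨ (¬P ∧ P) ∨ (¬P ∧ P) ∨ (Q ∧ ¬P ∧ ¬Q) ∨ (Q ∧ ¬P ∧ P) ∨ (Q ∧ ¬P ∧ P)   [distribute ∧ over ∨]
⇔ ¬P ∧ ¬Q   [simplify]

¬P ∧ ¬Q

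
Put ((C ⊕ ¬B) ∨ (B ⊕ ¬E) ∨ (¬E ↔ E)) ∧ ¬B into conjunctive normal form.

((C ⊕ ¬B) ∨ (B ⊕ ¬E) ∨ (¬E ↔ E)) ∧ ¬B
≡ (((C ∨ ¬B) ∧ ¬(C ∧ ¬B)) ∨ (B ⊕ ¬E) ∨ (¬E ↔ E)) ∧ ¬B   [expand ⊕]
≡ (((C ∨ ¬B) ∧ ¬(C ∧ ¬B)) ∨ ((B ∨ ¬E) ∧ ¬(B ∧ ¬E)) ∨ (¬E ↔ E)) ∧ ¬B   [expand ⊕]
≡ (((C ∨ ¬B) ∧ ¬(C ∧ ¬B)) ∨ ((B ∨ ¬E) ∧ ¬(B ∧ ¬E)) ∨ ((¬E → E) ∧ (E → ¬E))) ∧ ¬B   [eliminate ↔]
≡ (((C ∨ ¬B) ∧ ¬(C ∧ ¬B)) ∨ ((B ∨ ¬E) ∧ ¬(B ∧ ¬E)) ∨ ((¬¬E ∨ E) ∧ (E → ¬E))) ∧ ¬B   [eliminate →]
≡ (((C ∨ ¬B) ∧ ¬(C ∧ ¬B)) ∨ ((B ∨ ¬E) ∧ ¬(B ∧ ¬E)) ∨ ((¬¬E ∨ E) ∧ (¬E ∨ ¬E))) ∧ ¬B   [eliminate →]
≡ (((C ∨ ¬B) ∧ (¬C ∨ ¬¬B)) ∨ ((B ∨ ¬E) ∧ ¬(B ∧ ¬E)) ∨ ((¬¬E ∨ E) ∧ (¬E ∨ ¬E))) ∧ ¬B   [De Morgan]
≡ (((C ∨ ¬B) ∧ (¬C ∨ B)) ∨ ((B ∨ ¬E) ∧ ¬(B ∧ ¬E)) ∨ ((¬¬E ∨ E) ∧ (¬E ∨ ¬E))) ∧ ¬B   [double negation]
≡ (((C ∨ ¬B) ∧ (¬C ∨ B)) ∨ ((B ∨ ¬E) ∧ (¬B ∨ ¬¬E)) ∨ ((¬¬E ∨ E) ∧ (¬E ∨ ¬E))) ∧ ¬B   [De Morgan]
≡ (((C ∨ ¬B) ∧ (¬C ∨ B)) ∨ ((B ∨ ¬E) ∧ (¬B ∨ E)) ∨ ((¬¬E ∨ E) ∧ (¬E ∨ ¬E))) ∧ ¬B   [double negation]
≡ (((C ∨ ¬B) ∧ (¬C ∨ B)) ∨ ((B ∨ ¬E) ∧ (¬B ∨ E)) ∨ ((E ∨ E) ∧ (¬E ∨ ¬E))) ∧ ¬B   [double negation]
≡ (C ∨ ¬B ∨ B ∨ ¬E ∨ E ∨ E) ∧ (C ∨ ¬B ∨ B ∨ ¬E ∨ ¬E ∨ ¬E) ∧ (C ∨ ¬B ∨ ¬B ∨ E ∨ E ∨ E) ∧ (C ∨ ¬B ∨ ¬B ∨ E ∨ ¬E ∨ ¬E) ∧ (¬C ∨ B ∨ B ∨ ¬E ∨ E ∨ E) ∧ (¬C ∨ B ∨ B ∨ ¬E ∨ ¬E ∨ ¬E) ∧ (¬C ∨ B ∨ ¬B ∨ E ∨ E ∨ E) ∧ (¬C ∨ B ∨ ¬B ∨ E ∨ ¬E ∨ ¬E) ∧ ¬B   [distribute ∨ over ∧]
≡ (¬C ∨ B ∨ ¬E) ∧ ¬B   [simplify]

(¬C ∨ B ∨ ¬E) ∧ ¬B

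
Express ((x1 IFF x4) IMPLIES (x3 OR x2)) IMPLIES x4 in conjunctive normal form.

((x1 IFF x4) IMPLIES (x3 OR x2)) IMPLIES x4
⇔ NOT ((x1 IFF x4) IMPLIES (x3 OR x2)) OR x4   [eliminate IMPLIES]
⇔ NOT (NOT (x1 IFF x4) OR x3 OR x2) OR x4   [eliminate IMPLIES]
⇔ NOT (NOT ((x1 IMPLIES x4) AND (x4 IMPLIES x1)) OR x3 OR x2) OR x4   [eliminate IFF]
⇔ NOT (NOT ((NOT x1 OR x4) AND (x4 IMPLIES x1)) OR x3 OR x2) OR x4   [eliminate IMPLIES]
⇔ NOT (NOT ((NOT x1 OR x4) AND (NOT x4 OR x1)) OR x3 OR x2) OR x4   [eliminate IMPLIES]
⇔ (NOT NOT ((NOT x1 OR x4) AND (NOT x4 OR x1)) AND NOT x3 AND NOT x2) OR x4   [De Morgan]
⇔ ((NOT x1 OR x4) AND (NOT x4 OR x1) AND NOT x3 AND NOT x2) OR x4   [double negation]
⇔ (NOT x1 OR x4 OR x4) AND (NOT x4 OR x1 OR x4) AND (NOT x3 OR x4) AND (NOT x2 OR x4)   [distribute OR over AND]
⇔ (NOT x1 OR x4) AND (NOT x3 OR x4) AND (NOT x2 OR x4)   [simplify]

(NOT x1 OR x4) AND (NOT x3 OR x4) AND (NOT x2 OR x4)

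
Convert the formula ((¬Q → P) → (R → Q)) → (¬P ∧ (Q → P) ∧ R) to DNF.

((¬Q → P) → (R → Q)) → (¬P ∧ (Q → P) ∧ R)
≡ ¬((¬Q → P) → (R → Q)) ∨ (¬P ∧ (Q → P) ∧ R)
≡ ¬(¬(¬Q → P) ∨ (R → Q)) ∨ (¬P ∧ (Q → P) ∧ R)
≡ ¬(¬(¬¬Q ∨ P) ∨ (R → Q)) ∨ (¬P ∧ (Q → P) ∧ R)
≡ ¬(¬(¬¬Q ∨ P) ∨ ¬R ∨ Q) ∨ (¬P ∧ (Q → P) ∧ R)
≡ ¬(¬(¬¬Q ∨ P) ∨ ¬R ∨ Q) ∨ (¬P ∧ (¬Q ∨ P) ∧ R)
≡ (¬¬(¬¬Q ∨ P) ∧ ¬¬R ∧ ¬Q) ∨ (¬P ∧ (¬Q ∨ P) ∧ R)
≡ ((¬¬Q ∨ P) ∧ ¬¬R ∧ ¬Q) ∨ (¬P ∧ (¬Q ∨ P) ∧ R)
≡ ((Q ∨ P) ∧ ¬¬R ∧ ¬Q) ∨ (¬P ∧ (¬Q ∨ P) ∧ R)
≡ ((Q ∨ P) ∧ R ∧ ¬Q) ∨ (¬P ∧ (¬Q ∨ P) ∧ R)
≡ (Q ∧ R ∧ ¬Q) ∨ (P ∧ R ∧ ¬Q) ∨ (¬P ∧ ¬Q ∧ R) ∨ (¬P ∧ P ∧ R)
≡ (P ∧ R ∧ ¬Q) ∨ (¬P ∧ ¬Q ∧ R)

(P ∧ R ∧ ¬Q) ∨ (¬P ∧ ¬Q ∧ R)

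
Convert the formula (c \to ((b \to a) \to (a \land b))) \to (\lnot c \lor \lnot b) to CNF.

(c \to ((b \to a) \to (a \land b))) \to (\lnot c \lor \lnot b)
≡ \lnot (c \to ((b \to a) \to (a \land b))) \lor \lnot c \lor \lnot b
≡ \lnot (\lnot c \lor ((b \to a) \to (a \land b))) \lor \lnot c \lor \lnot b
≡ \lnot (\lnot c \lor \lnot (b \to a) \lor (a \land b)) \lor \lnot c \lor \lnot b
≡ \lnot (\lnot c \lor \lnot (\lnot b \lor a) \lor (a \land b)) \lor \lnot c \lor \lnot b
≡ (\lnot \lnot c \land \lnot \lnot (\lnot b \lor a) \land \lnot (a \land b)) \lor \lnot c \lor \lnot b
≡ (c \land \lnot \lnot (\lnot b \lor a) \land \lnot (a \land b)) \lor \lnot c \lor \lnot b
≡ (c \land (\lnot b \lor a) \land \lnot (a \land b)) \lor \lnot c \lor \lnot b
≡ (c \land (\lnot b \lor a) \land (\lnot a \lor \lnot b)) \lor \lnot c \lor \lnot b
≡ (c \lor \lnot c \lor \lnot b) \land (\lnot b \lor a \lor \lnot c \lor \lnot b) \land (\lnot a \lor \lnot b \lor \lnot c \lor \lnot b)
≡ (\lnot b \lor a \lor \lnot c) \land (\lnot a \lor \lnot b \lor \lnot c)

(\lnot b \lor a \lor \lnot c) \land (\lnot a \lor \lnot b \lor \lnot c)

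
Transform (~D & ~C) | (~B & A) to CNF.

(~D & ~C) | (~B & A)
≡ (~D | ~B) & (~D | A) & (~C | ~B) & (~C | A)

(~D | ~B) & (~D | A) & (~C | ~B) & (~C | A)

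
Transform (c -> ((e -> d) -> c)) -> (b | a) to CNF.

(c | b | a) & (~e | d | b | a) & (~c | b | a)

(c -> ((e -> d) -> c)) -> (b | a)
= ~(c -> ((e -> d) -> c)) | b | a   — eliminate ->
= ~(~c | ((e -> d) -> c)) | b | a   — eliminate ->
= ~(~c | ~(e -> d) | c) | b | a   — eliminate ->
= ~(~c | ~(~e | d) | c) | b | a   — eliminate ->
= (~~c & ~~(~e | d) & ~c) | b | a   — De Morgan
= (c & ~~(~e | d) & ~c) | b | a   — double negation
= (c & (~e | d) & ~c) | b | a   — double negation
= (c | b | a) & (~e | d | b | a) & (~c | b | a)   — distribute | over &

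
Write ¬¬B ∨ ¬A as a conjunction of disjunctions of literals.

B ∨ ¬A

¬¬B ∨ ¬A
≡ B ∨ ¬A   [double negation]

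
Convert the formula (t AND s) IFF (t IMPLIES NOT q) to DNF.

(NOT s AND t AND q) OR (NOT q AND t AND s)

(t AND s) IFF (t IMPLIES NOT q)
= ((t AND s) IMPLIES (t IMPLIES NOT q)) AND ((t IMPLIES NOT q) IMPLIES (t AND s))
= (NOT (t AND s) OR (t IMPLIES NOT q)) AND ((t IMPLIES NOT q) IMPLIES (t AND s))
= (NOT (t AND s) OR NOT t OR NOT q) AND ((t IMPLIES NOT q) IMPLIES (t AND s))
= (NOT (t AND s) OR NOT t OR NOT q) AND (NOT (t IMPLIES NOT q) OR (t AND s))
= (NOT (t AND s) OR NOT t OR NOT q) AND (NOT (NOT t OR NOT q) OR (t AND s))
= (NOT t OR NOT s OR NOT t OR NOT q) AND (NOT (NOT t OR NOT q) OR (t AND s))
= (NOT t OR NOT s OR NOT t OR NOT q) AND ((NOT NOT t AND NOT NOT q) OR (t AND s))
= (NOT t OR NOT s OR NOT t OR NOT q) AND ((t AND NOT NOT q) OR (t AND s))
= (NOT t OR NOT s OR NOT t OR NOT q) AND ((t AND q) OR (t AND s))
= (NOT t AND t AND q) OR (NOT t AND t AND s) OR (NOT s AND t AND q) OR (NOT s AND t AND s) OR (NOT t AND t AND q) OR (NOT t AND t AND s) OR (NOT q AND t AND q) OR (NOT q AND t AND s)
= (NOT s AND t AND q) OR (NOT q AND t AND s)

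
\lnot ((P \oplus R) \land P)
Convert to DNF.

\lnot ((P \oplus R) \land P)
= \lnot (((P \land \lnot R) \lor (\lnot P \land R)) \land P)   [expand \oplus]
= \lnot ((P \land \lnot R) \lor (\lnot P \land R)) \lor \lnot P   [De Morgan]
= (\lnot (P \land \lnot R) \land \lnot (\lnot P \land R)) \lor \lnot P   [De Morgan]
= ((\lnot P \lor \lnot \lnot R) \land \lnot (\lnot P \land R)) \lor \lnot P   [De Morgan]
= ((\lnot P \lor R) \land \lnot (\lnot P \land R)) \lor \lnot P   [double negation]
= ((\lnot P \lor R) \land (\lnot \lnot P \lor \lnot R)) \lor \lnot P   [De Morgan]
= ((\lnot P \lor R) \land (P \lor \lnot R)) \lor \lnot P   [double negation]
= (\lnot P \land P) \lor (\lnot P \land \lnot R) \lor (R \land P) \lor (R \land \lnot R) \lor \lnot P   [distribute \land over \lor]
= (R \land P) \lor \lnot P   [simplify]

(R \land P) \lor \lnot P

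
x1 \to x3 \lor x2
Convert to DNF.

\lnot x1 \lor x3 \lor x2

x1 \to x3 \lor x2
≡ \lnot x1 \lor x3 \lor x2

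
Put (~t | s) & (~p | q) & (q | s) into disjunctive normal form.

(~t | s) & (~p | q) & (q | s)
≡ (~t & ~p & q) | (~t & ~p & s) | (~t & q & q) | (~t & q & s) | (s & ~p & q) | (s & ~p & s) | (s & q & q) | (s & q & s)
≡ (~t & q) | (s & ~p) | (s & q)

(~t & q) | (s & ~p) | (s & q)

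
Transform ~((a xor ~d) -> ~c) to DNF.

~((a xor ~d) -> ~c)
= ~(~(a xor ~d) | ~c)   (eliminate ->)
= ~(~((a & ~~d) | (~a & ~d)) | ~c)   (expand xor)
= ~~((a & ~~d) | (~a & ~d)) & ~~c   (De Morgan)
= ((a & ~~d) | (~a & ~d)) & ~~c   (double negation)
= ((a & d) | (~a & ~d)) & ~~c   (double negation)
= ((a & d) | (~a & ~d)) & c   (double negation)
= (a & d & c) | (~a & ~d & c)   (distribute & over |)

(a & d & c) | (~a & ~d & c)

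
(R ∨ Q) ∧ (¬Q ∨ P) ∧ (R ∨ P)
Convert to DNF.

(R ∧ ¬Q) ∨ (R ∧ P) ∨ (Q ∧ P)

(R ∨ Q) ∧ (¬Q ∨ P) ∧ (R ∨ P)
= (R ∧ ¬Q ∧ R) ∨ (R ∧ ¬Q ∧ P) ∨ (R ∧ P ∧ R) ∨ (R ∧ P ∧ P) ∨ (Q ∧ ¬Q ∧ R) ∨ (Q ∧ ¬Q ∧ P) ∨ (Q ∧ P ∧ R) ∨ (Q ∧ P ∧ P)   (distribute ∧ over ∨)
= (R ∧ ¬Q) ∨ (R ∧ P) ∨ (Q ∧ P)   (simplify)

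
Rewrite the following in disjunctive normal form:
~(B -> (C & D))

~(B -> (C & D))
= ~(~B | (C & D))   [eliminate ->]
= ~~B & ~(C & D)   [De Morgan]
= B & ~(C & D)   [double negation]
= B & (~C | ~D)   [De Morgan]
= (B & ~C) | (B & ~D)   [distribute & over |]

(B & ~C) | (B & ~D)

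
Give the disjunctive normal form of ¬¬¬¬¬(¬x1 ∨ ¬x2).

¬¬¬¬¬(¬x1 ∨ ¬x2)
≡ ¬¬¬(¬x1 ∨ ¬x2)
≡ ¬(¬x1 ∨ ¬x2)
≡ ¬¬x1 ∧ ¬¬x2
≡ x1 ∧ ¬¬x2
≡ x1 ∧ x2

x1 ∧ x2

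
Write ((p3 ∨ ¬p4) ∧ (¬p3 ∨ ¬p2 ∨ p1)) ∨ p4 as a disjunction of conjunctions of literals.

(p3 ∧ ¬p2) ∨ (p3 ∧ p1) ∨ (¬p4 ∧ ¬p3) ∨ (¬p4 ∧ ¬p2) ∨ (¬p4 ∧ p1) ∨ p4

((p3 ∨ ¬p4) ∧ (¬p3 ∨ ¬p2 ∨ p1)) ∨ p4
≡ (p3 ∧ ¬p3) ∨ (p3 ∧ ¬p2) ∨ (p3 ∧ p1) ∨ (¬p4 ∧ ¬p3) ∨ (¬p4 ∧ ¬p2) ∨ (¬p4 ∧ p1) ∨ p4   [distribute ∧ over ∨]
≡ (p3 ∧ ¬p2) ∨ (p3 ∧ p1) ∨ (¬p4 ∧ ¬p3) ∨ (¬p4 ∧ ¬p2) ∨ (¬p4 ∧ p1) ∨ p4   [simplify]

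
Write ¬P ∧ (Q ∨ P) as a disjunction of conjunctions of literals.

¬P ∧ (Q ∨ P)
≡ ¬P ∧ Q ∨ ¬P ∧ P   [distribute ∧ over ∨]
≡ ¬P ∧ Q   [simplify]

¬P ∧ Q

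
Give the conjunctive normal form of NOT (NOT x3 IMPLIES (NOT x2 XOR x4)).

NOT x3 AND (x2 OR x4) AND (NOT x4 OR NOT x2)

NOT (NOT x3 IMPLIES (NOT x2 XOR x4))
⇔ NOT (NOT NOT x3 OR (NOT x2 XOR x4))   [eliminate IMPLIES]
⇔ NOT (NOT NOT x3 OR ((NOT x2 OR x4) AND NOT (NOT x2 AND x4)))   [expand XOR]
⇔ NOT NOT NOT x3 AND NOT ((NOT x2 OR x4) AND NOT (NOT x2 AND x4))   [De Morgan]
⇔ NOT x3 AND NOT ((NOT x2 OR x4) AND NOT (NOT x2 AND x4))   [double negation]
⇔ NOT x3 AND (NOT (NOT x2 OR x4) OR NOT NOT (NOT x2 AND x4))   [De Morgan]
⇔ NOT x3 AND ((NOT NOT x2 AND NOT x4) OR NOT NOT (NOT x2 AND x4))   [De Morgan]
⇔ NOT x3 AND ((x2 AND NOT x4) OR NOT NOT (NOT x2 AND x4))   [double negation]
⇔ NOT x3 AND ((x2 AND NOT x4) OR (NOT x2 AND x4))   [double negation]
⇔ NOT x3 AND (x2 OR NOT x2) AND (x2 OR x4) AND (NOT x4 OR NOT x2) AND (NOT x4 OR x4)   [distribute OR over AND]
⇔ NOT x3 AND (x2 OR x4) AND (NOT x4 OR NOT x2)   [simplify]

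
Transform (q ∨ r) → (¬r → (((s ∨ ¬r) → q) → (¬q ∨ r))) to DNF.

r ∨ ¬q

(q ∨ r) → (¬r → (((s ∨ ¬r) → q) → (¬q ∨ r)))
= ¬(q ∨ r) ∨ (¬r → (((s ∨ ¬r) → q) → (¬q ∨ r)))   [eliminate →]
= ¬(q ∨ r) ∨ ¬¬r ∨ (((s ∨ ¬r) → q) → (¬q ∨ r))   [eliminate →]
= ¬(q ∨ r) ∨ ¬¬r ∨ ¬((s ∨ ¬r) → q) ∨ ¬q ∨ r   [eliminate →]
= ¬(q ∨ r) ∨ ¬¬r ∨ ¬(¬(s ∨ ¬r) ∨ q) ∨ ¬q ∨ r   [eliminate →]
= (¬q ∧ ¬r) ∨ ¬¬r ∨ ¬(¬(s ∨ ¬r) ∨ q) ∨ ¬q ∨ r   [De Morgan]
= (¬q ∧ ¬r) ∨ r ∨ ¬(¬(s ∨ ¬r) ∨ q) ∨ ¬q ∨ r   [double negation]
= (¬q ∧ ¬r) ∨ r ∨ (¬¬(s ∨ ¬r) ∧ ¬q) ∨ ¬q ∨ r   [De Morgan]
= (¬q ∧ ¬r) ∨ r ∨ ((s ∨ ¬r) ∧ ¬q) ∨ ¬q ∨ r   [double negation]
= (¬q ∧ ¬r) ∨ r ∨ (s ∧ ¬q) ∨ (¬r ∧ ¬q) ∨ ¬q ∨ r   [distribute ∧ over ∨]
= r ∨ ¬q   [simplify]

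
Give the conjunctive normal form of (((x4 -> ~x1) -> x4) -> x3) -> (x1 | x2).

(x4 | x1 | x2) & (~x3 | x1 | x2)

(((x4 -> ~x1) -> x4) -> x3) -> (x1 | x2)
⇔ ~(((x4 -> ~x1) -> x4) -> x3) | x1 | x2
⇔ ~(~((x4 -> ~x1) -> x4) | x3) | x1 | x2
⇔ ~(~(~(x4 -> ~x1) | x4) | x3) | x1 | x2
⇔ ~(~(~(~x4 | ~x1) | x4) | x3) | x1 | x2
⇔ (~~(~(~x4 | ~x1) | x4) & ~x3) | x1 | x2
⇔ ((~(~x4 | ~x1) | x4) & ~x3) | x1 | x2
⇔ (((~~x4 & ~~x1) | x4) & ~x3) | x1 | x2
⇔ (((x4 & ~~x1) | x4) & ~x3) | x1 | x2
⇔ (((x4 & x1) | x4) & ~x3) | x1 | x2
⇔ (x4 | x4 | x1 | x2) & (x1 | x4 | x1 | x2) & (~x3 | x1 | x2)
⇔ (x4 | x1 | x2) & (~x3 | x1 | x2)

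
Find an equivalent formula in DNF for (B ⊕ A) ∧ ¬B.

¬B ∧ A

(B ⊕ A) ∧ ¬B
⇔ ((B ∧ ¬A) ∨ (¬B ∧ A)) ∧ ¬B   [expand ⊕]
⇔ (B ∧ ¬A ∧ ¬B) ∨ (¬B ∧ A ∧ ¬B)   [distribute ∧ over ∨]
⇔ ¬B ∧ A   [simplify]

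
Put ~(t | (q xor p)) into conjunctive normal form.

~(t | (q xor p))
≡ ~(t | ((q | p) & ~(q & p)))
≡ ~t & ~((q | p) & ~(q & p))
≡ ~t & (~(q | p) | ~~(q & p))
≡ ~t & ((~q & ~p) | ~~(q & p))
≡ ~t & ((~q & ~p) | (q & p))
≡ ~t & (~q | q) & (~q | p) & (~p | q) & (~p | p)
≡ ~t & (~q | p) & (~p | q)

~t & (~q | p) & (~p | q)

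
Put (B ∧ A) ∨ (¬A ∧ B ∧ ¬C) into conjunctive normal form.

B ∧ (A ∨ ¬C)

(B ∧ A) ∨ (¬A ∧ B ∧ ¬C)
= (B ∨ ¬A) ∧ (B ∨ B) ∧ (B ∨ ¬C) ∧ (A ∨ ¬A) ∧ (A ∨ B) ∧ (A ∨ ¬C)   [distribute ∨ over ∧]
= B ∧ (A ∨ ¬C)   [simplify]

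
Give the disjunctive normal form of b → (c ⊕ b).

b → (c ⊕ b)
≡ ¬b ∨ (c ⊕ b)
≡ ¬b ∨ (c ∧ ¬b) ∨ (¬c ∧ b)
≡ ¬b ∨ (¬c ∧ b)

¬b ∨ (¬c ∧ b)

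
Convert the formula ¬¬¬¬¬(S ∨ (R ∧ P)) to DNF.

¬¬¬¬¬(S ∨ (R ∧ P))
= ¬¬¬(S ∨ (R ∧ P))   (double negation)
= ¬(S ∨ (R ∧ P))   (double negation)
= ¬S ∧ ¬(R ∧ P)   (De Morgan)
= ¬S ∧ (¬R ∨ ¬P)   (De Morgan)
= (¬S ∧ ¬R) ∨ (¬S ∧ ¬P)   (distribute ∧ over ∨)

(¬S ∧ ¬R) ∨ (¬S ∧ ¬P)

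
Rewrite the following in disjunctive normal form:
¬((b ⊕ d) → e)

(b ∧ ¬d ∧ ¬e) ∨ (¬b ∧ d ∧ ¬e)

¬((b ⊕ d) → e)
≡ ¬(¬(b ⊕ d) ∨ e)
≡ ¬(¬((b ∧ ¬d) ∨ (¬b ∧ d)) ∨ e)
≡ ¬¬((b ∧ ¬d) ∨ (¬b ∧ d)) ∧ ¬e
≡ ((b ∧ ¬d) ∨ (¬b ∧ d)) ∧ ¬e
≡ (b ∧ ¬d ∧ ¬e) ∨ (¬b ∧ d ∧ ¬e)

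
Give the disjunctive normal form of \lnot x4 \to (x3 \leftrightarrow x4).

x4 \lor (\lnot x3 \land \lnot x4)

\lnot x4 \to (x3 \leftrightarrow x4)
⇔ \lnot \lnot x4 \lor (x3 \leftrightarrow x4)   [eliminate \to]
⇔ \lnot \lnot x4 \lor ((x3 \to x4) \land (x4 \to x3))   [eliminate \leftrightarrow]
⇔ \lnot \lnot x4 \lor ((\lnot x3 \lor x4) \land (x4 \to x3))   [eliminate \to]
⇔ \lnot \lnot x4 \lor ((\lnot x3 \lor x4) \land (\lnot x4 \lor x3))   [eliminate \to]
⇔ x4 \lor ((\lnot x3 \lor x4) \land (\lnot x4 \lor x3))   [double negation]
⇔ x4 \lor (\lnot x3 \land \lnot x4) \lor (\lnot x3 \land x3) \lor (x4 \land \lnot x4) \lor (x4 \land x3)   [distribute \land over \lor]
⇔ x4 \lor (\lnot x3 \land \lnot x4)   [simplify]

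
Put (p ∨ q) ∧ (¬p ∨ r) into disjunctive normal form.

(p ∨ q) ∧ (¬p ∨ r)
≡ (p ∧ ¬p) ∨ (p ∧ r) ∨ (q ∧ ¬p) ∨ (q ∧ r)   (distribute ∧ over ∨)
≡ (p ∧ r) ∨ (q ∧ ¬p) ∨ (q ∧ r)   (simplify)

(p ∧ r) ∨ (q ∧ ¬p) ∨ (q ∧ r)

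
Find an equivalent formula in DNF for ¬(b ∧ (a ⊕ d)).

¬b ∨ (¬a ∧ ¬d) ∨ (d ∧ a)

¬(b ∧ (a ⊕ d))
= ¬(b ∧ ((a ∧ ¬d) ∨ (¬a ∧ d)))
= ¬b ∨ ¬((a ∧ ¬d) ∨ (¬a ∧ d))
= ¬b ∨ (¬(a ∧ ¬d) ∧ ¬(¬a ∧ d))
= ¬b ∨ ((¬a ∨ ¬¬d) ∧ ¬(¬a ∧ d))
= ¬b ∨ ((¬a ∨ d) ∧ ¬(¬a ∧ d))
= ¬b ∨ ((¬a ∨ d) ∧ (¬¬a ∨ ¬d))
= ¬b ∨ ((¬a ∨ d) ∧ (a ∨ ¬d))
= ¬b ∨ (¬a ∧ a) ∨ (¬a ∧ ¬d) ∨ (d ∧ a) ∨ (d ∧ ¬d)
= ¬b ∨ (¬a ∧ ¬d) ∨ (d ∧ a)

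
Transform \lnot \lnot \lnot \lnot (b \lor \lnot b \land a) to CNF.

b \lor a

\lnot \lnot \lnot \lnot (b \lor \lnot b \land a)
= \lnot \lnot (b \lor \lnot b \land a)   (double negation)
= b \lor \lnot b \land a   (double negation)
= (b \lor \lnot b) \land (b \lor a)   (distribute \lor over \land)
= b \lor a   (simplify)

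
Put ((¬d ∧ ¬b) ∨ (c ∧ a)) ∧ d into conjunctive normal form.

((¬d ∧ ¬b) ∨ (c ∧ a)) ∧ d
≡ (¬d ∨ c) ∧ (¬d ∨ a) ∧ (¬b ∨ c) ∧ (¬b ∨ a) ∧ d   — distribute ∨ over ∧

(¬d ∨ c) ∧ (¬d ∨ a) ∧ (¬b ∨ c) ∧ (¬b ∨ a) ∧ d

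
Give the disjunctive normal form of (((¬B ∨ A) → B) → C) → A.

(((¬B ∨ A) → B) → C) → A
= ¬(((¬B ∨ A) → B) → C) ∨ A   — eliminate →
= ¬(¬((¬B ∨ A) → B) ∨ C) ∨ A   — eliminate →
= ¬(¬(¬(¬B ∨ A) ∨ B) ∨ C) ∨ A   — eliminate →
= (¬¬(¬(¬B ∨ A) ∨ B) ∧ ¬C) ∨ A   — De Morgan
= ((¬(¬B ∨ A) ∨ B) ∧ ¬C) ∨ A   — double negation
= (((¬¬B ∧ ¬A) ∨ B) ∧ ¬C) ∨ A   — De Morgan
= (((B ∧ ¬A) ∨ B) ∧ ¬C) ∨ A   — double negation
= (B ∧ ¬A ∧ ¬C) ∨ (B ∧ ¬C) ∨ A   — distribute ∧ over ∨
= (B ∧ ¬C) ∨ A   — simplify

(B ∧ ¬C) ∨ A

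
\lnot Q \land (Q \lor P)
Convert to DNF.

\lnot Q \land (Q \lor P)
= (\lnot Q \land Q) \lor (\lnot Q \land P)   — distribute \land over \lor
= \lnot Q \land P   — simplify

\lnot Q \land P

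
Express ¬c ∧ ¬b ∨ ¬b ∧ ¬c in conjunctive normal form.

¬c ∧ ¬b

¬c ∧ ¬b ∨ ¬b ∧ ¬c
≡ (¬c ∨ ¬b) ∧ (¬c ∨ ¬c) ∧ (¬b ∨ ¬b) ∧ (¬b ∨ ¬c)   (distribute ∨ over ∧)
≡ ¬c ∧ ¬b   (simplify)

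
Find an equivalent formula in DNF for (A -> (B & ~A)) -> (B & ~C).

(A -> (B & ~A)) -> (B & ~C)
⇔ ~(A -> (B & ~A)) | (B & ~C)   — eliminate ->
⇔ ~(~A | (B & ~A)) | (B & ~C)   — eliminate ->
⇔ (~~A & ~(B & ~A)) | (B & ~C)   — De Morgan
⇔ (A & ~(B & ~A)) | (B & ~C)   — double negation
⇔ (A & (~B | ~~A)) | (B & ~C)   — De Morgan
⇔ (A & (~B | A)) | (B & ~C)   — double negation
⇔ (A & ~B) | (A & A) | (B & ~C)   — distribute & over |
⇔ A | (B & ~C)   — simplify

A | (B & ~C)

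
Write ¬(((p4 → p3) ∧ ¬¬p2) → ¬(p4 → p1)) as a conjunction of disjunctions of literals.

(¬p4 ∨ p3) ∧ p2 ∧ (¬p4 ∨ p1)

¬(((p4 → p3) ∧ ¬¬p2) → ¬(p4 → p1))
⇔ ¬(¬((p4 → p3) ∧ ¬¬p2) ∨ ¬(p4 → p1))   [eliminate →]
⇔ ¬(¬((¬p4 ∨ p3) ∧ ¬¬p2) ∨ ¬(p4 → p1))   [eliminate →]
⇔ ¬(¬((¬p4 ∨ p3) ∧ ¬¬p2) ∨ ¬(¬p4 ∨ p1))   [eliminate →]
⇔ ¬¬((¬p4 ∨ p3) ∧ ¬¬p2) ∧ ¬¬(¬p4 ∨ p1)   [De Morgan]
⇔ (¬p4 ∨ p3) ∧ ¬¬p2 ∧ ¬¬(¬p4 ∨ p1)   [double negation]
⇔ (¬p4 ∨ p3) ∧ p2 ∧ ¬¬(¬p4 ∨ p1)   [double negation]
⇔ (¬p4 ∨ p3) ∧ p2 ∧ (¬p4 ∨ p1)   [double negation]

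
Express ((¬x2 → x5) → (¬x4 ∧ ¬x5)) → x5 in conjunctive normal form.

(x2 ∨ x5) ∧ (x4 ∨ x5)

((¬x2 → x5) → (¬x4 ∧ ¬x5)) → x5
≡ ¬((¬x2 → x5) → (¬x4 ∧ ¬x5)) ∨ x5   — eliminate →
≡ ¬(¬(¬x2 → x5) ∨ (¬x4 ∧ ¬x5)) ∨ x5   — eliminate →
≡ ¬(¬(¬¬x2 ∨ x5) ∨ (¬x4 ∧ ¬x5)) ∨ x5   — eliminate →
≡ (¬¬(¬¬x2 ∨ x5) ∧ ¬(¬x4 ∧ ¬x5)) ∨ x5   — De Morgan
≡ ((¬¬x2 ∨ x5) ∧ ¬(¬x4 ∧ ¬x5)) ∨ x5   — double negation
≡ ((x2 ∨ x5) ∧ ¬(¬x4 ∧ ¬x5)) ∨ x5   — double negation
≡ ((x2 ∨ x5) ∧ (¬¬x4 ∨ ¬¬x5)) ∨ x5   — De Morgan
≡ ((x2 ∨ x5) ∧ (x4 ∨ ¬¬x5)) ∨ x5   — double negation
≡ ((x2 ∨ x5) ∧ (x4 ∨ x5)) ∨ x5   — double negation
≡ (x2 ∨ x5 ∨ x5) ∧ (x4 ∨ x5 ∨ x5)   — distribute ∨ over ∧
≡ (x2 ∨ x5) ∧ (x4 ∨ x5)   — simplify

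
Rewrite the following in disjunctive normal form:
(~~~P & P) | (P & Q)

P & Q

(~~~P & P) | (P & Q)
≡ (~P & P) | (P & Q)   [double negation]
≡ P & Q   [simplify]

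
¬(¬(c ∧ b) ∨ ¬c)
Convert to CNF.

c ∧ b

¬(¬(c ∧ b) ∨ ¬c)
≡ ¬¬(c ∧ b) ∧ ¬¬c   [De Morgan]
≡ c ∧ b ∧ ¬¬c   [double negation]
≡ c ∧ b ∧ c   [double negation]
≡ c ∧ b   [simplify]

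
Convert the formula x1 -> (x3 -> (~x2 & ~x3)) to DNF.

~x1 | ~x3

x1 -> (x3 -> (~x2 & ~x3))
= ~x1 | (x3 -> (~x2 & ~x3))
= ~x1 | ~x3 | (~x2 & ~x3)
= ~x1 | ~x3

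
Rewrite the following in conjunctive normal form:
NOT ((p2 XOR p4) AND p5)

(NOT p2 OR p4 OR NOT p5) AND (NOT p4 OR p2 OR NOT p5)

NOT ((p2 XOR p4) AND p5)
≡ NOT ((p2 OR p4) AND NOT (p2 AND p4) AND p5)   — expand XOR
≡ NOT (p2 OR p4) OR NOT NOT (p2 AND p4) OR NOT p5   — De Morgan
≡ (NOT p2 AND NOT p4) OR NOT NOT (p2 AND p4) OR NOT p5   — De Morgan
≡ (NOT p2 AND NOT p4) OR (p2 AND p4) OR NOT p5   — double negation
≡ (NOT p2 OR p2 OR NOT p5) AND (NOT p2 OR p4 OR NOT p5) AND (NOT p4 OR p2 OR NOT p5) AND (NOT p4 OR p4 OR NOT p5)   — distribute OR over AND
≡ (NOT p2 OR p4 OR NOT p5) AND (NOT p4 OR p2 OR NOT p5)   — simplify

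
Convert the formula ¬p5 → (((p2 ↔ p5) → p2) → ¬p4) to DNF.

p5 ∨ (¬p2 ∧ ¬p5) ∨ ¬p4

¬p5 → (((p2 ↔ p5) → p2) → ¬p4)
⇔ ¬¬p5 ∨ (((p2 ↔ p5) → p2) → ¬p4)   [eliminate →]
⇔ ¬¬p5 ∨ ¬((p2 ↔ p5) → p2) ∨ ¬p4   [eliminate →]
⇔ ¬¬p5 ∨ ¬(¬(p2 ↔ p5) ∨ p2) ∨ ¬p4   [eliminate →]
⇔ ¬¬p5 ∨ ¬(¬((p2 → p5) ∧ (p5 → p2)) ∨ p2) ∨ ¬p4   [eliminate ↔]
⇔ ¬¬p5 ∨ ¬(¬((¬p2 ∨ p5) ∧ (p5 → p2)) ∨ p2) ∨ ¬p4   [eliminate →]
⇔ ¬¬p5 ∨ ¬(¬((¬p2 ∨ p5) ∧ (¬p5 ∨ p2)) ∨ p2) ∨ ¬p4   [eliminate →]
⇔ p5 ∨ ¬(¬((¬p2 ∨ p5) ∧ (¬p5 ∨ p2)) ∨ p2) ∨ ¬p4   [double negation]
⇔ p5 ∨ (¬¬((¬p2 ∨ p5) ∧ (¬p5 ∨ p2)) ∧ ¬p2) ∨ ¬p4   [De Morgan]
⇔ p5 ∨ ((¬p2 ∨ p5) ∧ (¬p5 ∨ p2) ∧ ¬p2) ∨ ¬p4   [double negation]
⇔ p5 ∨ (¬p2 ∧ ¬p5 ∧ ¬p2) ∨ (¬p2 ∧ p2 ∧ ¬p2) ∨ (p5 ∧ ¬p5 ∧ ¬p2) ∨ (p5 ∧ p2 ∧ ¬p2) ∨ ¬p4   [distribute ∧ over ∨]
⇔ p5 ∨ (¬p2 ∧ ¬p5) ∨ ¬p4   [simplify]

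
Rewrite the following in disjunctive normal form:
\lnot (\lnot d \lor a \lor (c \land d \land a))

\lnot (\lnot d \lor a \lor (c \land d \land a))
≡ \lnot \lnot d \land \lnot a \land \lnot (c \land d \land a)   (De Morgan)
≡ d \land \lnot a \land \lnot (c \land d \land a)   (double negation)
≡ d \land \lnot a \land (\lnot c \lor \lnot d \lor \lnot a)   (De Morgan)
≡ (d \land \lnot a \land \lnot c) \lor (d \land \lnot a \land \lnot d) \lor (d \land \lnot a \land \lnot a)   (distribute \land over \lor)
≡ d \land \lnot a   (simplify)

d \land \lnot a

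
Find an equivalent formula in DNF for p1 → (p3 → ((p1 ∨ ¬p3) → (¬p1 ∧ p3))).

¬p1 ∨ ¬p3

p1 → (p3 → ((p1 ∨ ¬p3) → (¬p1 ∧ p3)))
⇔ ¬p1 ∨ (p3 → ((p1 ∨ ¬p3) → (¬p1 ∧ p3)))   (eliminate →)
⇔ ¬p1 ∨ ¬p3 ∨ ((p1 ∨ ¬p3) → (¬p1 ∧ p3))   (eliminate →)
⇔ ¬p1 ∨ ¬p3 ∨ ¬(p1 ∨ ¬p3) ∨ (¬p1 ∧ p3)   (eliminate →)
⇔ ¬p1 ∨ ¬p3 ∨ (¬p1 ∧ ¬¬p3) ∨ (¬p1 ∧ p3)   (De Morgan)
⇔ ¬p1 ∨ ¬p3 ∨ (¬p1 ∧ p3) ∨ (¬p1 ∧ p3)   (double negation)
⇔ ¬p1 ∨ ¬p3   (simplify)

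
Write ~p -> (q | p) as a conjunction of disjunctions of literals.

~p -> (q | p)
≡ ~~p | q | p   — eliminate ->
≡ p | q | p   — double negation
≡ p | q   — simplify

p | q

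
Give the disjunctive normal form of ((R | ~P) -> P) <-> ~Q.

((R | ~P) -> P) <-> ~Q
≡ (((R | ~P) -> P) -> ~Q) & (~Q -> ((R | ~P) -> P))   [eliminate <->]
≡ (~((R | ~P) -> P) | ~Q) & (~Q -> ((R | ~P) -> P))   [eliminate ->]
≡ (~(~(R | ~P) | P) | ~Q) & (~Q -> ((R | ~P) -> P))   [eliminate ->]
≡ (~(~(R | ~P) | P) | ~Q) & (~~Q | ((R | ~P) -> P))   [eliminate ->]
≡ (~(~(R | ~P) | P) | ~Q) & (~~Q | ~(R | ~P) | P)   [eliminate ->]
≡ ((~~(R | ~P) & ~P) | ~Q) & (~~Q | ~(R | ~P) | P)   [De Morgan]
≡ (((R | ~P) & ~P) | ~Q) & (~~Q | ~(R | ~P) | P)   [double negation]
≡ (((R | ~P) & ~P) | ~Q) & (Q | ~(R | ~P) | P)   [double negation]
≡ (((R | ~P) & ~P) | ~Q) & (Q | (~R & ~~P) | P)   [De Morgan]
≡ (((R | ~P) & ~P) | ~Q) & (Q | (~R & P) | P)   [double negation]
≡ (R & ~P & Q) | (R & ~P & ~R & P) | (R & ~P & P) | (~P & ~P & Q) | (~P & ~P & ~R & P) | (~P & ~P & P) | (~Q & Q) | (~Q & ~R & P) | (~Q & P)   [distribute & over |]
≡ (~P & Q) | (~Q & P)   [simplify]

(~P & Q) | (~Q & P)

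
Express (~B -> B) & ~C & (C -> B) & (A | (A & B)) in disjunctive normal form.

(~B -> B) & ~C & (C -> B) & (A | (A & B))
⇔ (~~B | B) & ~C & (C -> B) & (A | (A & B))   [eliminate ->]
⇔ (~~B | B) & ~C & (~C | B) & (A | (A & B))   [eliminate ->]
⇔ (B | B) & ~C & (~C | B) & (A | (A & B))   [double negation]
⇔ (B & ~C & ~C & A) | (B & ~C & ~C & A & B) | (B & ~C & B & A) | (B & ~C & B & A & B) | (B & ~C & ~C & A) | (B & ~C & ~C & A & B) | (B & ~C & B & A) | (B & ~C & B & A & B)   [distribute & over |]
⇔ B & ~C & A   [simplify]

B & ~C & A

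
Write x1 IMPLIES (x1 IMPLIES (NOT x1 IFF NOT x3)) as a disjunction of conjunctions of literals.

NOT x1 OR (x1 AND x3)

x1 IMPLIES (x1 IMPLIES (NOT x1 IFF NOT x3))
= NOT x1 OR (x1 IMPLIES (NOT x1 IFF NOT x3))
= NOT x1 OR NOT x1 OR (NOT x1 IFF NOT x3)
= NOT x1 OR NOT x1 OR ((NOT x1 IMPLIES NOT x3) AND (NOT x3 IMPLIES NOT x1))
= NOT x1 OR NOT x1 OR ((NOT NOT x1 OR NOT x3) AND (NOT x3 IMPLIES NOT x1))
= NOT x1 OR NOT x1 OR ((NOT NOT x1 OR NOT x3) AND (NOT NOT x3 OR NOT x1))
= NOT x1 OR NOT x1 OR ((x1 OR NOT x3) AND (NOT NOT x3 OR NOT x1))
= NOT x1 OR NOT x1 OR ((x1 OR NOT x3) AND (x3 OR NOT x1))
= NOT x1 OR NOT x1 OR (x1 AND x3) OR (x1 AND NOT x1) OR (NOT x3 AND x3) OR (NOT x3 AND NOT x1)
= NOT x1 OR (x1 AND x3)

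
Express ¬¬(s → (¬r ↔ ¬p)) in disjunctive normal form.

¬s ∨ (r ∧ p) ∨ (¬p ∧ ¬r)

¬¬(s → (¬r ↔ ¬p))
≡ ¬¬(¬s ∨ (¬r ↔ ¬p))   [eliminate →]
≡ ¬¬(¬s ∨ ((¬r → ¬p) ∧ (¬p → ¬r)))   [eliminate ↔]
≡ ¬¬(¬s ∨ ((¬¬r ∨ ¬p) ∧ (¬p → ¬r)))   [eliminate →]
≡ ¬¬(¬s ∨ ((¬¬r ∨ ¬p) ∧ (¬¬p ∨ ¬r)))   [eliminate →]
≡ ¬s ∨ ((¬¬r ∨ ¬p) ∧ (¬¬p ∨ ¬r))   [double negation]
≡ ¬s ∨ ((r ∨ ¬p) ∧ (¬¬p ∨ ¬r))   [double negation]
≡ ¬s ∨ ((r ∨ ¬p) ∧ (p ∨ ¬r))   [double negation]
≡ ¬s ∨ (r ∧ p) ∨ (r ∧ ¬r) ∨ (¬p ∧ p) ∨ (¬p ∧ ¬r)   [distribute ∧ over ∨]
≡ ¬s ∨ (r ∧ p) ∨ (¬p ∧ ¬r)   [simplify]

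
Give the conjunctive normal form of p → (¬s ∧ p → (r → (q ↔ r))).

p → (¬s ∧ p → (r → (q ↔ r)))
⇔ ¬p ∨ (¬s ∧ p → (r → (q ↔ r)))   (eliminate →)
⇔ ¬p ∨ ¬(¬s ∧ p) ∨ (r → (q ↔ r))   (eliminate →)
⇔ ¬p ∨ ¬(¬s ∧ p) ∨ ¬r ∨ (q ↔ r)   (eliminate →)
⇔ ¬p ∨ ¬(¬s ∧ p) ∨ ¬r ∨ (q → r) ∧ (r → q)   (eliminate ↔)
⇔ ¬p ∨ ¬(¬s ∧ p) ∨ ¬r ∨ (¬q ∨ r) ∧ (r → q)   (eliminate →)
⇔ ¬p ∨ ¬(¬s ∧ p) ∨ ¬r ∨ (¬q ∨ r) ∧ (¬r ∨ q)   (eliminate →)
⇔ ¬p ∨ ¬¬s ∨ ¬p ∨ ¬r ∨ (¬q ∨ r) ∧ (¬r ∨ q)   (De Morgan)
⇔ ¬p ∨ s ∨ ¬p ∨ ¬r ∨ (¬q ∨ r) ∧ (¬r ∨ q)   (double negation)
⇔ (¬p ∨ s ∨ ¬p ∨ ¬r ∨ ¬q ∨ r) ∧ (¬p ∨ s ∨ ¬p ∨ ¬r ∨ ¬r ∨ q)   (distribute ∨ over ∧)
⇔ ¬p ∨ s ∨ ¬r ∨ q   (simplify)

¬p ∨ s ∨ ¬r ∨ q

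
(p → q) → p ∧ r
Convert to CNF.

(p → q) → p ∧ r
≡ ¬(p → q) ∨ p ∧ r   (eliminate →)
≡ ¬(¬p ∨ q) ∨ p ∧ r   (eliminate →)
≡ ¬¬p ∧ ¬q ∨ p ∧ r   (De Morgan)
≡ p ∧ ¬q ∨ p ∧ r   (double negation)
≡ (p ∨ p) ∧ (p ∨ r) ∧ (¬q ∨ p) ∧ (¬q ∨ r)   (distribute ∨ over ∧)
≡ p ∧ (¬q ∨ r)   (simplify)

p ∧ (¬q ∨ r)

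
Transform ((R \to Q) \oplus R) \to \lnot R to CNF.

((R \to Q) \oplus R) \to \lnot R
≡ \lnot ((R \to Q) \oplus R) \lor \lnot R   — eliminate \to
≡ \lnot (((R \to Q) \lor R) \land \lnot ((R \to Q) \land R)) \lor \lnot R   — expand \oplus
≡ \lnot ((\lnot R \lor Q \lor R) \land \lnot ((R \to Q) \land R)) \lor \lnot R   — eliminate \to
≡ \lnot ((\lnot R \lor Q \lor R) \land \lnot ((\lnot R \lor Q) \land R)) \lor \lnot R   — eliminate \to
≡ \lnot (\lnot R \lor Q \lor R) \lor \lnot \lnot ((\lnot R \lor Q) \land R) \lor \lnot R   — De Morgan
≡ (\lnot \lnot R \land \lnot Q \land \lnot R) \lor \lnot \lnot ((\lnot R \lor Q) \land R) \lor \lnot R   — De Morgan
≡ (R \land \lnot Q \land \lnot R) \lor \lnot \lnot ((\lnot R \lor Q) \land R) \lor \lnot R   — double negation
≡ (R \land \lnot Q \land \lnot R) \lor ((\lnot R \lor Q) \land R) \lor \lnot R   — double negation
≡ (R \lor \lnot R \lor Q \lor \lnot R) \land (R \lor R \lor \lnot R) \land (\lnot Q \lor \lnot R \lor Q \lor \lnot R) \land (\lnot Q \lor R \lor \lnot R) \land (\lnot R \lor \lnot R \lor Q \lor \lnot R) \land (\lnot R \lor R \lor \lnot R)   — distribute \lor over \land
≡ \lnot R \lor Q   — simplify

\lnot R \lor Q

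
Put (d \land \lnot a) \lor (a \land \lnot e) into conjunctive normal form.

(d \land \lnot a) \lor (a \land \lnot e)
≡ (d \lor a) \land (d \lor \lnot e) \land (\lnot a \lor a) \land (\lnot a \lor \lnot e)   [distribute \lor over \land]
≡ (d \lor a) \land (d \lor \lnot e) \land (\lnot a \lor \lnot e)   [simplify]

(d \lor a) \land (d \lor \lnot e) \land (\lnot a \lor \lnot e)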